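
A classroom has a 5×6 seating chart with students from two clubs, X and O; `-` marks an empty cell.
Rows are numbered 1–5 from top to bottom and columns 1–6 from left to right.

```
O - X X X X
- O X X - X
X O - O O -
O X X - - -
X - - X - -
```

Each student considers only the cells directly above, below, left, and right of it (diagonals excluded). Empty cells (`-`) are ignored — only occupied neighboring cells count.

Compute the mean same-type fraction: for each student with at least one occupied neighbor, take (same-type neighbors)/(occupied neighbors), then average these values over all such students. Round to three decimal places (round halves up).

0.625

(1,1)O — no occupied neighbors
(1,3)X 2/2
(1,4)X 3/3
(1,5)X 2/2
(1,6)X 2/2
(2,2)O 1/2
(2,3)X 2/3
(2,4)X 2/3
(2,6)X 1/1
(3,1)X 0/2
(3,2)O 1/3
(3,4)O 1/2
(3,5)O 1/1
(4,1)O 0/3
(4,2)X 1/3
(4,3)X 1/1
(5,1)X 0/1
(5,4)X — no occupied neighbors
Sum over 16 students: 2/2 + 3/3 + 2/2 + 2/2 + 1/2 + 2/3 + 2/3 + 1/1 + 0/2 + 1/3 + 1/2 + 1/1 + 0/3 + 1/3 + 1/1 + 0/1 = 10; mean = 10 ÷ 16 = 5/8 = 0.625 → 0.625.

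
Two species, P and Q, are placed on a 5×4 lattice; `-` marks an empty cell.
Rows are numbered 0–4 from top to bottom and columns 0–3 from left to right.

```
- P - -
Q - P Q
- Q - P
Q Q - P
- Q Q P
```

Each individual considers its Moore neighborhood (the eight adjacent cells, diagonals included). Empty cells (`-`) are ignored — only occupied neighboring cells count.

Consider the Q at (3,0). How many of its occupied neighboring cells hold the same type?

3

Occupied neighbors of (3,0): (2,1)=Q, (3,1)=Q, (4,1)=Q.
Same type (Q): 3 of 3.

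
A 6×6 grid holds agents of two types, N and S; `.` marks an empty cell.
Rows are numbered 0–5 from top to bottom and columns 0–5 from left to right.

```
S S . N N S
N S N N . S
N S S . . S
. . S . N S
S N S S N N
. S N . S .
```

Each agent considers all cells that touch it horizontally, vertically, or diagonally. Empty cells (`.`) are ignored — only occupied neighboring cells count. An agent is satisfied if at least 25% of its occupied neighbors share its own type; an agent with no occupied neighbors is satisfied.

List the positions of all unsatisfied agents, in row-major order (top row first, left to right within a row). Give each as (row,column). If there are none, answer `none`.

(0,0)S 2/3 ok
(0,1)S 2/4 ok
(0,3)N 3/3 ok
(0,4)N 2/4 ok
(0,5)S 1/2 ok
(1,0)N 1/5 unhappy
(1,1)S 4/7 ok
(1,2)N 2/6 ok
(1,3)N 3/4 ok
(1,5)S 2/3 ok
(2,0)N 1/3 ok
(2,1)S 3/6 ok
(2,2)S 3/5 ok
(2,5)S 2/3 ok
(3,2)S 4/5 ok
(3,4)N 2/5 ok
(3,5)S 1/4 ok
(4,0)S 1/2 ok
(4,1)N 1/5 unhappy
(4,2)S 3/5 ok
(4,3)S 3/6 ok
(4,4)N 2/5 ok
(4,5)N 2/4 ok
(5,1)S 2/4 ok
(5,2)N 1/4 ok
(5,4)S 1/3 ok

(1,0), (4,1)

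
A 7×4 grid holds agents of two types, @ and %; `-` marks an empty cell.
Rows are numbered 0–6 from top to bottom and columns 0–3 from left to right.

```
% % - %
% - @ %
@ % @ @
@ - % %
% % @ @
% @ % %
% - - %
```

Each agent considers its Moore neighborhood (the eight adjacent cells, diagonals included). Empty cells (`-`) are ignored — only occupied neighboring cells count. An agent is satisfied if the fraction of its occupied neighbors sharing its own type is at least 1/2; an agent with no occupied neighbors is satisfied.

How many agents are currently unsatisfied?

12

(0,0)% 2/2 satisfied
(0,1)% 2/3 satisfied
(0,3)% 1/2 satisfied
(1,0)% 3/4 satisfied
(1,2)@ 2/6 not
(1,3)% 1/4 not
(2,0)@ 1/3 not
(2,1)% 2/6 not
(2,2)@ 2/6 not
(2,3)@ 2/5 not
(3,0)@ 1/4 not
(3,2)% 3/7 not
(3,3)% 1/5 not
(4,0)% 2/4 satisfied
(4,1)% 4/7 satisfied
(4,2)@ 2/7 not
(4,3)@ 1/5 not
(5,0)% 3/4 satisfied
(5,1)@ 1/6 not
(5,2)% 3/6 satisfied
(5,3)% 2/4 satisfied
(6,0)% 1/2 satisfied
(6,3)% 2/2 satisfied
Unsatisfied: (1,2), (1,3), (2,0), (2,1), (2,2), (2,3), (3,0), (3,2), (3,3), (4,2), (4,3), (5,1) — 12 in total.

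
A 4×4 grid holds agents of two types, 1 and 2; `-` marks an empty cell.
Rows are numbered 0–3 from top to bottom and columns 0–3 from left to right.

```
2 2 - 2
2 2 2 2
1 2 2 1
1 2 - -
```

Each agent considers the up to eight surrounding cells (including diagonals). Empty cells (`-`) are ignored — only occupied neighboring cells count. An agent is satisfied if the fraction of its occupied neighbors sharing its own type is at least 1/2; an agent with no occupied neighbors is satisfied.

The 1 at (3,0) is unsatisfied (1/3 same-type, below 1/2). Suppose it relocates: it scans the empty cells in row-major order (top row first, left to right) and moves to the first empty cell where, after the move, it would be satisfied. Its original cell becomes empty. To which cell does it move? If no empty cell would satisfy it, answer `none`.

(3,3)

Vacating (3,0). Empty cells in order:
  (0,2): 0/5 same-type → still unsatisfied.
  (3,2): 1/4 same-type → still unsatisfied.
  (3,3): 1/2 same-type → satisfied — stop here.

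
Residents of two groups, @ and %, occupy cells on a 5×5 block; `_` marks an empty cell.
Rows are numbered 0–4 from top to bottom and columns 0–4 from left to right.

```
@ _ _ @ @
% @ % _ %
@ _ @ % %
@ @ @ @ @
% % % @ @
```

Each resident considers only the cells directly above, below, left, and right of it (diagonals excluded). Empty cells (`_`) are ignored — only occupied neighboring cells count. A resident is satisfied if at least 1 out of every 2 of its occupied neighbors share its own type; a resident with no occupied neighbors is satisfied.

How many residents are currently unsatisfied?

7

(0,0)@ 0/1 not
(0,3)@ 1/1 satisfied
(0,4)@ 1/2 satisfied
(1,0)% 0/3 not
(1,1)@ 0/2 not
(1,2)% 0/2 not
(1,4)% 1/2 satisfied
(2,0)@ 1/2 satisfied
(2,2)@ 1/3 not
(2,3)% 1/3 not
(2,4)% 2/3 satisfied
(3,0)@ 2/3 satisfied
(3,1)@ 2/3 satisfied
(3,2)@ 3/4 satisfied
(3,3)@ 3/4 satisfied
(3,4)@ 2/3 satisfied
(4,0)% 1/2 satisfied
(4,1)% 2/3 satisfied
(4,2)% 1/3 not
(4,3)@ 2/3 satisfied
(4,4)@ 2/2 satisfied
Unsatisfied: (0,0), (1,0), (1,1), (1,2), (2,2), (2,3), (4,2) — 7 in total.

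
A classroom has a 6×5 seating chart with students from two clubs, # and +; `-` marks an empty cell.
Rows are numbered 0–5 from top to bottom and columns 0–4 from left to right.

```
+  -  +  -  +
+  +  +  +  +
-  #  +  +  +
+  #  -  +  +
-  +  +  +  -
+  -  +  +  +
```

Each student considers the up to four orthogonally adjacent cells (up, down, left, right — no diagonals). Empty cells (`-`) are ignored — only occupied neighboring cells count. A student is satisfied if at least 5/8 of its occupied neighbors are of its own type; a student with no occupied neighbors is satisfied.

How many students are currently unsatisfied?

(0,0)+ 1/1 ok
(0,2)+ 1/1 ok
(0,4)+ 1/1 ok
(1,0)+ 2/2 ok
(1,1)+ 2/3 ok
(1,2)+ 4/4 ok
(1,3)+ 3/3 ok
(1,4)+ 3/3 ok
(2,1)# 1/3 unhappy
(2,2)+ 2/3 ok
(2,3)+ 4/4 ok
(2,4)+ 3/3 ok
(3,0)+ 0/1 unhappy
(3,1)# 1/3 unhappy
(3,3)+ 3/3 ok
(3,4)+ 2/2 ok
(4,1)+ 1/2 unhappy
(4,2)+ 3/3 ok
(4,3)+ 3/3 ok
(5,0)+ 0/0 ok
(5,2)+ 2/2 ok
(5,3)+ 3/3 ok
(5,4)+ 1/1 ok
Unsatisfied: (2,1), (3,0), (3,1), (4,1) — 4 in total.

4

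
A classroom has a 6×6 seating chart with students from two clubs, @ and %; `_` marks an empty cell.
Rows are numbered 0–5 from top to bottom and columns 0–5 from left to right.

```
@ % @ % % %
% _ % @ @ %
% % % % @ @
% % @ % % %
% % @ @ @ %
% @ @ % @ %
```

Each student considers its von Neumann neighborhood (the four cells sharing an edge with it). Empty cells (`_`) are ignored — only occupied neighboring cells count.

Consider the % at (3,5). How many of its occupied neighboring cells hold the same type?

Occupied neighbors of (3,5): (2,5)=@, (4,5)=%, (3,4)=%.
Same type (%): 2 of 3.

2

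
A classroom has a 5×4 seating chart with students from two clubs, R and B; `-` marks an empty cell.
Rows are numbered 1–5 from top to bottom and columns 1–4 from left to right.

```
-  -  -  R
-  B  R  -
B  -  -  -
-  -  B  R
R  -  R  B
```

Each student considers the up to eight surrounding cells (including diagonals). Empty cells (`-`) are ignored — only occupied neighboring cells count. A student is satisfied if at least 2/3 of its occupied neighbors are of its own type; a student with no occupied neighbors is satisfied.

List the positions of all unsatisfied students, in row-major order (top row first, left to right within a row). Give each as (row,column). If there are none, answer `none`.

(2,2), (2,3), (4,3), (4,4), (5,3), (5,4)

(1,4)R 1/1 ✓
(2,2)B 1/2 ✗
(2,3)R 1/2 ✗
(3,1)B 1/1 ✓
(4,3)B 1/3 ✗
(4,4)R 1/3 ✗
(5,1)R 0/0 ✓
(5,3)R 1/3 ✗
(5,4)B 1/3 ✗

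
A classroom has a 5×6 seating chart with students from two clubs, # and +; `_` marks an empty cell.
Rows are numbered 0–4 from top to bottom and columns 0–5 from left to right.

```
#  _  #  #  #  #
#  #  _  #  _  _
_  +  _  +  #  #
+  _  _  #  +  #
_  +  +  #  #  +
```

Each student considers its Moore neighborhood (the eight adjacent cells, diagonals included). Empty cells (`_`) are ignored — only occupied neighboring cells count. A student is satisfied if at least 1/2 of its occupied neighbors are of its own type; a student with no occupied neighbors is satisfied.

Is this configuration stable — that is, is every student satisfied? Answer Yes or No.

(0,0)# 2/2 satisfied
(0,2)# 3/3 satisfied
(0,3)# 3/3 satisfied
(0,4)# 3/3 satisfied
(0,5)# 1/1 satisfied
(1,0)# 2/3 satisfied
(1,1)# 3/4 satisfied
(1,3)# 4/5 satisfied
(2,1)+ 1/3 not
(2,3)+ 1/4 not
(2,4)# 4/6 satisfied
(2,5)# 2/3 satisfied
(3,0)+ 2/2 satisfied
(3,3)# 3/6 satisfied
(3,4)+ 2/8 not
(3,5)# 3/5 satisfied
(4,1)+ 2/2 satisfied
(4,2)+ 1/3 not
(4,3)# 2/4 satisfied
(4,4)# 3/5 satisfied
(4,5)+ 1/3 not
For instance (2,1) has only 1/3 same-type neighbors, below 1/2.

No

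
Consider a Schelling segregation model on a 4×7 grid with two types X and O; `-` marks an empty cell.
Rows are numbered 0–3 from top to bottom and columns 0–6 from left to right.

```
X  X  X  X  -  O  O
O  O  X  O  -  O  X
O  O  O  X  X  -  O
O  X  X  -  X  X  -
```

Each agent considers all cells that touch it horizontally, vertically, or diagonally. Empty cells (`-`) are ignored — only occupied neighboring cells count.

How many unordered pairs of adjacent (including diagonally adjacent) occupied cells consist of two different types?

26

Scan each occupied cell's neighbors to the right and below (and the two forward diagonals) so each pair is counted once.
Row 0: X(0,0)–X(0,1)= X(0,0)–O(1,0)≠ X(0,0)–O(1,1)≠ X(0,1)–X(0,2)= X(0,1)–O(1,1)≠ X(0,1)–X(1,2)= X(0,1)–O(1,0)≠ X(0,2)–X(0,3)= X(0,2)–X(1,2)= X(0,2)–O(1,3)≠ X(0,2)–O(1,1)≠ X(0,3)–O(1,3)≠ X(0,3)–X(1,2)= O(0,5)–O(0,6)= O(0,5)–O(1,5)= O(0,5)–X(1,6)≠ O(0,6)–X(1,6)≠ O(0,6)–O(1,5)=  → 9/18 unlike.
Row 1: O(1,0)–O(1,1)= O(1,0)–O(2,0)= O(1,0)–O(2,1)= O(1,1)–X(1,2)≠ O(1,1)–O(2,1)= O(1,1)–O(2,2)= O(1,1)–O(2,0)= X(1,2)–O(1,3)≠ X(1,2)–O(2,2)≠ X(1,2)–X(2,3)= X(1,2)–O(2,1)≠ O(1,3)–X(2,3)≠ O(1,3)–X(2,4)≠ O(1,3)–O(2,2)= O(1,5)–X(1,6)≠ O(1,5)–O(2,6)= O(1,5)–X(2,4)≠ X(1,6)–O(2,6)≠  → 9/18 unlike.
Row 2: O(2,0)–O(2,1)= O(2,0)–O(3,0)= O(2,0)–X(3,1)≠ O(2,1)–O(2,2)= O(2,1)–X(3,1)≠ O(2,1)–X(3,2)≠ O(2,1)–O(3,0)= O(2,2)–X(2,3)≠ O(2,2)–X(3,2)≠ O(2,2)–X(3,1)≠ X(2,3)–X(2,4)= X(2,3)–X(3,4)= X(2,3)–X(3,2)= X(2,4)–X(3,4)= X(2,4)–X(3,5)= O(2,6)–X(3,5)≠  → 7/16 unlike.
Row 3: O(3,0)–X(3,1)≠ X(3,1)–X(3,2)= X(3,4)–X(3,5)=  → 1/3 unlike.
Total adjacent occupied pairs: 55; unlike-type pairs: 26.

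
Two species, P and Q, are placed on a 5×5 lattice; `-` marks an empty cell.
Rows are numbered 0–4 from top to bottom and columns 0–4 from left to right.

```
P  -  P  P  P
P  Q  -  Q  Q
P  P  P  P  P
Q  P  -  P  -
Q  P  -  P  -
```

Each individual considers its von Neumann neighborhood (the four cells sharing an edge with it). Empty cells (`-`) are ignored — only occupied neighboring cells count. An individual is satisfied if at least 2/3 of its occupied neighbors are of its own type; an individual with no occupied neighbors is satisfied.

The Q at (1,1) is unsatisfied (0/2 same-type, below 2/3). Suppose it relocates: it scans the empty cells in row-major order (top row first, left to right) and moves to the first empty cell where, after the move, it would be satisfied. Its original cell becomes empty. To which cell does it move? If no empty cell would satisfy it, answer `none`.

Vacating (1,1). Empty cells in order:
  (0,1): 0/2 same-type → still unsatisfied.
  (1,2): 1/3 same-type → still unsatisfied.
  (3,2): 0/3 same-type → still unsatisfied.
  (3,4): 0/2 same-type → still unsatisfied.
  (4,2): 0/2 same-type → still unsatisfied.
  (4,4): 0/1 same-type → still unsatisfied.

none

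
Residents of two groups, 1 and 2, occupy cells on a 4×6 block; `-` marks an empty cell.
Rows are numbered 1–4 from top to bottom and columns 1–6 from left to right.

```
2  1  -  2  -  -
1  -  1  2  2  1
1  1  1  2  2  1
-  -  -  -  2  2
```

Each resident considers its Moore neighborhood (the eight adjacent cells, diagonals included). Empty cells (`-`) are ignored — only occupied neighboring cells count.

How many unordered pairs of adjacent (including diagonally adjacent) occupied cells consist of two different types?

Scan each occupied cell's neighbors to the right and below (and the two forward diagonals) so each pair is counted once.
Row 1: 2(1,1)–1(1,2)≠ 2(1,1)–1(2,1)≠ 1(1,2)–1(2,3)= 1(1,2)–1(2,1)= 2(1,4)–2(2,4)= 2(1,4)–2(2,5)= 2(1,4)–1(2,3)≠  → 3/7 unlike.
Row 2: 1(2,1)–1(3,1)= 1(2,1)–1(3,2)= 1(2,3)–2(2,4)≠ 1(2,3)–1(3,3)= 1(2,3)–2(3,4)≠ 1(2,3)–1(3,2)= 2(2,4)–2(2,5)= 2(2,4)–2(3,4)= 2(2,4)–2(3,5)= 2(2,4)–1(3,3)≠ 2(2,5)–1(2,6)≠ 2(2,5)–2(3,5)= 2(2,5)–1(3,6)≠ 2(2,5)–2(3,4)= 1(2,6)–1(3,6)= 1(2,6)–2(3,5)≠  → 6/16 unlike.
Row 3: 1(3,1)–1(3,2)= 1(3,2)–1(3,3)= 1(3,3)–2(3,4)≠ 2(3,4)–2(3,5)= 2(3,4)–2(4,5)= 2(3,5)–1(3,6)≠ 2(3,5)–2(4,5)= 2(3,5)–2(4,6)= 1(3,6)–2(4,6)≠ 1(3,6)–2(4,5)≠  → 4/10 unlike.
Row 4: 2(4,5)–2(4,6)=  → 0/1 unlike.
Total adjacent occupied pairs: 34; unlike-type pairs: 13.

13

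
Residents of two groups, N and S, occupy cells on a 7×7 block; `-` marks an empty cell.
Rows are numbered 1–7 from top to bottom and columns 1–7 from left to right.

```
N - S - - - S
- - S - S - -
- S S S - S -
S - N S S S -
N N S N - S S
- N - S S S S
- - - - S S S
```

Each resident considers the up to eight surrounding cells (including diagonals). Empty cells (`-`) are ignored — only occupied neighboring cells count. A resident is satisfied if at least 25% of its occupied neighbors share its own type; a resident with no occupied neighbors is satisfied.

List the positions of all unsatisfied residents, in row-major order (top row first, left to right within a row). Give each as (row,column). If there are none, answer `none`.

(5,4)

Row 1: (1,1)N 0/0 satisfied · (1,3)S 1/1 satisfied · (1,7)S 0/0 satisfied
Row 2: (2,3)S 4/4 satisfied · (2,5)S 2/2 satisfied
Row 3: (3,2)S 3/4 satisfied · (3,3)S 4/5 satisfied · (3,4)S 5/6 satisfied · (3,6)S 3/3 satisfied
Row 4: (4,1)S 1/3 satisfied · (4,3)N 2/7 satisfied · (4,4)S 4/6 satisfied · (4,5)S 5/6 satisfied · (4,6)S 4/4 satisfied
Row 5: (5,1)N 2/3 satisfied · (5,2)N 3/5 satisfied · (5,3)S 2/6 satisfied · (5,4)N 1/6 not · (5,6)S 6/6 satisfied · (5,7)S 4/4 satisfied
Row 6: (6,2)N 2/3 satisfied · (6,4)S 3/4 satisfied · (6,5)S 5/6 satisfied · (6,6)S 7/7 satisfied · (6,7)S 5/5 satisfied
Row 7: (7,5)S 4/4 satisfied · (7,6)S 5/5 satisfied · (7,7)S 3/3 satisfied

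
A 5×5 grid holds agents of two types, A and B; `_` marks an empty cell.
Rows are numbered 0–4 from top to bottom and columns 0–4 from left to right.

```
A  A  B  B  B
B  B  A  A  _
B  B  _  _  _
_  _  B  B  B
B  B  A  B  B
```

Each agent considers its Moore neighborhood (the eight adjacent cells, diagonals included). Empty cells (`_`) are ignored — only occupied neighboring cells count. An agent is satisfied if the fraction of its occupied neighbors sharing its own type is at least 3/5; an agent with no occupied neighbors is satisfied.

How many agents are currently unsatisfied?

9

Row 0: (0,0)A 1/3 not · (0,1)A 2/5 not · (0,2)B 2/5 not · (0,3)B 2/4 not · (0,4)B 1/2 not
Row 1: (1,0)B 3/5 satisfied · (1,1)B 4/7 not · (1,2)A 2/6 not · (1,3)A 1/4 not
Row 2: (2,0)B 3/3 satisfied · (2,1)B 4/5 satisfied
Row 3: (3,2)B 4/5 satisfied · (3,3)B 4/5 satisfied · (3,4)B 3/3 satisfied
Row 4: (4,0)B 1/1 satisfied · (4,1)B 2/3 satisfied · (4,2)A 0/4 not · (4,3)B 4/5 satisfied · (4,4)B 3/3 satisfied
Unsatisfied: (0,0), (0,1), (0,2), (0,3), (0,4), (1,1), (1,2), (1,3), (4,2) — 9 in total.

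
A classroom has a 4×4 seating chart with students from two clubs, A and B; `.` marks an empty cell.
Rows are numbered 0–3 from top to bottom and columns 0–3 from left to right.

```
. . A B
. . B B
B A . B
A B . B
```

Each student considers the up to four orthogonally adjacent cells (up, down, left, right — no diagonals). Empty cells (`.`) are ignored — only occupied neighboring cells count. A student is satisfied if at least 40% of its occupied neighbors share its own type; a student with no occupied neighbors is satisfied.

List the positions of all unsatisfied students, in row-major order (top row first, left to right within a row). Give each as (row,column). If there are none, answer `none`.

(0,2), (2,0), (2,1), (3,0), (3,1)

(0,2)A 0/2 ✗
(0,3)B 1/2 ✓
(1,2)B 1/2 ✓
(1,3)B 3/3 ✓
(2,0)B 0/2 ✗
(2,1)A 0/2 ✗
(2,3)B 2/2 ✓
(3,0)A 0/2 ✗
(3,1)B 0/2 ✗
(3,3)B 1/1 ✓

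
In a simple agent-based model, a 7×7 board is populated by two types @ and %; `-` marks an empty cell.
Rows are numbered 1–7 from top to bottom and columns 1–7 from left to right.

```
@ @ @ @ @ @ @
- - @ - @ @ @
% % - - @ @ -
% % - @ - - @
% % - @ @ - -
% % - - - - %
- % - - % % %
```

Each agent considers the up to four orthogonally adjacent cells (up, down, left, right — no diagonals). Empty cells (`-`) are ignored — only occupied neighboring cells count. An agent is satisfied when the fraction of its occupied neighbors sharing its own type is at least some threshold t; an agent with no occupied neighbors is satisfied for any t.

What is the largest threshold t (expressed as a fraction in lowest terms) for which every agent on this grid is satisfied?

(1,1)@ 1/1
(1,2)@ 2/2
(1,3)@ 3/3
(1,4)@ 2/2
(1,5)@ 3/3
(1,6)@ 3/3
(1,7)@ 2/2
(2,3)@ 1/1
(2,5)@ 3/3
(2,6)@ 4/4
(2,7)@ 2/2
(3,1)% 2/2
(3,2)% 2/2
(3,5)@ 2/2
(3,6)@ 2/2
(4,1)% 3/3
(4,2)% 3/3
(4,4)@ 1/1
(4,7)@ — no occupied neighbors
(5,1)% 3/3
(5,2)% 3/3
(5,4)@ 2/2
(5,5)@ 1/1
(6,1)% 2/2
(6,2)% 3/3
(6,7)% 1/1
(7,2)% 1/1
(7,5)% 1/1
(7,6)% 2/2
(7,7)% 2/2
The smallest same-type fraction is 1/1 at (1,1), which reduces to 1/1. Any threshold above that leaves this agent unsatisfied.

1/1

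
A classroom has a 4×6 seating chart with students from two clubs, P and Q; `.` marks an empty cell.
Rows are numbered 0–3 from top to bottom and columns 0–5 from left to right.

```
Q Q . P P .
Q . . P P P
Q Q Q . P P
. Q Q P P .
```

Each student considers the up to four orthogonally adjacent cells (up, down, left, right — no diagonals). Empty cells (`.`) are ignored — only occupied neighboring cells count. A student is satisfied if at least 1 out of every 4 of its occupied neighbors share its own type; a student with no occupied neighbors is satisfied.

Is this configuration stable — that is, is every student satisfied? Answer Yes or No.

(0,0)Q 2/2 ✓
(0,1)Q 1/1 ✓
(0,3)P 2/2 ✓
(0,4)P 2/2 ✓
(1,0)Q 2/2 ✓
(1,3)P 2/2 ✓
(1,4)P 4/4 ✓
(1,5)P 2/2 ✓
(2,0)Q 2/2 ✓
(2,1)Q 3/3 ✓
(2,2)Q 2/2 ✓
(2,4)P 3/3 ✓
(2,5)P 2/2 ✓
(3,1)Q 2/2 ✓
(3,2)Q 2/3 ✓
(3,3)P 1/2 ✓
(3,4)P 2/2 ✓
All meet the threshold, so the configuration is stable.

Yes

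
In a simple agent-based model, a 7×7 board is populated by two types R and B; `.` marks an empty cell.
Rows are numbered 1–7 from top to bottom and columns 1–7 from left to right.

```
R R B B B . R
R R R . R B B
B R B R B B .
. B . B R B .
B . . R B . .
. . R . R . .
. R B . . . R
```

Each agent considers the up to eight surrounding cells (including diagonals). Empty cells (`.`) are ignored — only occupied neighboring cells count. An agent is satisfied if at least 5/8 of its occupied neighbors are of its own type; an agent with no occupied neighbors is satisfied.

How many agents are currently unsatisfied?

17

Row 1: (1,1)R 3/3 ok · (1,2)R 4/5 ok · (1,3)B 1/4 unhappy · (1,4)B 2/4 unhappy · (1,5)B 2/3 ok · (1,7)R 0/2 unhappy
Row 2: (2,1)R 4/5 ok · (2,2)R 5/8 ok · (2,3)R 4/7 unhappy · (2,5)R 1/6 unhappy · (2,6)B 4/6 ok · (2,7)B 2/3 ok
Row 3: (3,1)B 1/4 unhappy · (3,2)R 3/6 unhappy · (3,3)B 2/6 unhappy · (3,4)R 3/6 unhappy · (3,5)B 4/7 unhappy · (3,6)B 4/6 ok
Row 4: (4,2)B 3/4 ok · (4,4)B 3/6 unhappy · (4,5)R 2/7 unhappy · (4,6)B 3/4 ok
Row 5: (5,1)B 1/1 ok · (5,4)R 3/5 unhappy · (5,5)B 2/5 unhappy
Row 6: (6,3)R 2/3 ok · (6,5)R 1/2 unhappy
Row 7: (7,2)R 1/2 unhappy · (7,3)B 0/2 unhappy · (7,7)R 0/0 ok
Unsatisfied: (1,3), (1,4), (1,7), (2,3), (2,5), (3,1), (3,2), (3,3), (3,4), (3,5), (4,4), (4,5), (5,4), (5,5), (6,5), (7,2), (7,3) — 17 in total.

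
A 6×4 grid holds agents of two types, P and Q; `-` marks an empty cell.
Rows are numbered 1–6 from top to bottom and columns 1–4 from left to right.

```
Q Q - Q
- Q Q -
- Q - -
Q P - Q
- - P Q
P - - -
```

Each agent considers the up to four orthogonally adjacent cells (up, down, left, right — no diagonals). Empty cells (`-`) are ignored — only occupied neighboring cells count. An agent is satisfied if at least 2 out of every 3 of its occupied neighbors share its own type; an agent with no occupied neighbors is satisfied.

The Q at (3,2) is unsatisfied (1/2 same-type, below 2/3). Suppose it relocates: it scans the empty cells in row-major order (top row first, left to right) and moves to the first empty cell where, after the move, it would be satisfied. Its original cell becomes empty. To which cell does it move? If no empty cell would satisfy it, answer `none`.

Vacating (3,2). Empty cells in order:
  (1,3): 3/3 same-type → satisfied — stop here.

(1,3)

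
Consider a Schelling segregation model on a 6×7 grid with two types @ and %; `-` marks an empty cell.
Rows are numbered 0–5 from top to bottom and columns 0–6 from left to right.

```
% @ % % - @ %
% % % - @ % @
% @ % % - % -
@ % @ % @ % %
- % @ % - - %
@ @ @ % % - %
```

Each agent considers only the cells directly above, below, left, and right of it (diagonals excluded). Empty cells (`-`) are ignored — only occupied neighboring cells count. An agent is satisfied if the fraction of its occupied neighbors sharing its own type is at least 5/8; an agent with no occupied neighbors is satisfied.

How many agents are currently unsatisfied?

18

(0,0)% 1/2 ✗
(0,1)@ 0/3 ✗
(0,2)% 2/3 ✓
(0,3)% 1/1 ✓
(0,5)@ 0/2 ✗
(0,6)% 0/2 ✗
(1,0)% 3/3 ✓
(1,1)% 2/4 ✗
(1,2)% 3/3 ✓
(1,4)@ 0/1 ✗
(1,5)% 1/4 ✗
(1,6)@ 0/2 ✗
(2,0)% 1/3 ✗
(2,1)@ 0/4 ✗
(2,2)% 2/4 ✗
(2,3)% 2/2 ✓
(2,5)% 2/2 ✓
(3,0)@ 0/2 ✗
(3,1)% 1/4 ✗
(3,2)@ 1/4 ✗
(3,3)% 2/4 ✗
(3,4)@ 0/2 ✗
(3,5)% 2/3 ✓
(3,6)% 2/2 ✓
(4,1)% 1/3 ✗
(4,2)@ 2/4 ✗
(4,3)% 2/3 ✓
(4,6)% 2/2 ✓
(5,0)@ 1/1 ✓
(5,1)@ 2/3 ✓
(5,2)@ 2/3 ✓
(5,3)% 2/3 ✓
(5,4)% 1/1 ✓
(5,6)% 1/1 ✓
Unsatisfied: (0,0), (0,1), (0,5), (0,6), (1,1), (1,4), (1,5), (1,6), (2,0), (2,1), (2,2), (3,0), (3,1), (3,2), (3,3), (3,4), (4,1), (4,2) — 18 in total.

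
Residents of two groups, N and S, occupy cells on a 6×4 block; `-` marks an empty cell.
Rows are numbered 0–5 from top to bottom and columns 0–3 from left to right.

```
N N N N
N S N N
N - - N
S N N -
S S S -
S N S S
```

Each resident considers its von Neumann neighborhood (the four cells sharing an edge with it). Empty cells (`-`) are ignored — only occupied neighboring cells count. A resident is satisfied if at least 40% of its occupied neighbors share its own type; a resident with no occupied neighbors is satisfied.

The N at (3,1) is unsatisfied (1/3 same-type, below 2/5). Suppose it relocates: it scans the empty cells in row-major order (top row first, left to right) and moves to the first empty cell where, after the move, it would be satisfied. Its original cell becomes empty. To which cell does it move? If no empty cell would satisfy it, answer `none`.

Vacating (3,1). Empty cells in order:
  (2,1): 1/2 same-type → satisfied — stop here.

(2,1)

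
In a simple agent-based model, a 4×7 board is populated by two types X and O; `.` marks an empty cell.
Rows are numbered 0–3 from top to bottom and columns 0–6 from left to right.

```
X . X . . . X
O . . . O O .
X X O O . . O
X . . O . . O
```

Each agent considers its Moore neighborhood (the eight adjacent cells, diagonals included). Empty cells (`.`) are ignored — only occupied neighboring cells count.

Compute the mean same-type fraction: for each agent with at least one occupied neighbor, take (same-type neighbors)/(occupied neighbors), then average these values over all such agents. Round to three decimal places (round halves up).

0.654

Row 0: (0,0)X 0/1 · (0,2)X — no occupied neighbors · (0,6)X 0/1
Row 1: (1,0)O 0/3 · (1,4)O 2/2 · (1,5)O 2/3
Row 2: (2,0)X 2/3 · (2,1)X 2/4 · (2,2)O 2/3 · (2,3)O 3/3 · (2,6)O 2/2
Row 3: (3,0)X 2/2 · (3,3)O 2/2 · (3,6)O 1/1
Sum over 13 agents: 0/1 + 0/1 + 0/3 + 2/2 + 2/3 + 2/3 + 2/4 + 2/3 + 3/3 + 2/2 + 2/2 + 2/2 + 1/1 = 17/2; mean = 17/2 ÷ 13 = 17/26 = 0.653846… → 0.654.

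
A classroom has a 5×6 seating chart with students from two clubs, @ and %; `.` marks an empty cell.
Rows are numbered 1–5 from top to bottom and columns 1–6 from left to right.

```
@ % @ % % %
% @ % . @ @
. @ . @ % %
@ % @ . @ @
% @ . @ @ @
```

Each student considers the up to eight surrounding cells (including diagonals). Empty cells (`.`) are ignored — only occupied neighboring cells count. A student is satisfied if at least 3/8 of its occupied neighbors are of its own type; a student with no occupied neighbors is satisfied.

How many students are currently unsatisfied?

11

(1,1)@ 1/3 unhappy
(1,2)% 2/5 ok
(1,3)@ 1/4 unhappy
(1,4)% 2/4 ok
(1,5)% 2/4 ok
(1,6)% 1/3 unhappy
(2,1)% 1/4 unhappy
(2,2)@ 3/6 ok
(2,3)% 2/6 unhappy
(2,5)@ 2/7 unhappy
(2,6)@ 1/5 unhappy
(3,2)@ 3/6 ok
(3,4)@ 3/5 ok
(3,5)% 1/6 unhappy
(3,6)% 1/5 unhappy
(4,1)@ 2/4 ok
(4,2)% 1/5 unhappy
(4,3)@ 4/5 ok
(4,5)@ 5/7 ok
(4,6)@ 3/5 ok
(5,1)% 1/3 unhappy
(5,2)@ 2/4 ok
(5,4)@ 3/3 ok
(5,5)@ 4/4 ok
(5,6)@ 3/3 ok
Unsatisfied: (1,1), (1,3), (1,6), (2,1), (2,3), (2,5), (2,6), (3,5), (3,6), (4,2), (5,1) — 11 in total.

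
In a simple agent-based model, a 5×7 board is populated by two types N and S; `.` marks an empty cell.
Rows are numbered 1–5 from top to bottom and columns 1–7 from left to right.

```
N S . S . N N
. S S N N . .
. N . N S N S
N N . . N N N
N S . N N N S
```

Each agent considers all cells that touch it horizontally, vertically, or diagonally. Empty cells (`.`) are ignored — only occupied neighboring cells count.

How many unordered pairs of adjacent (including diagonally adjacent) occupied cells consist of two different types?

23

Scan each occupied cell's neighbors to the right and below (and the two forward diagonals) so each pair is counted once.
Row 1: N(1,1)–S(1,2)≠ N(1,1)–S(2,2)≠ S(1,2)–S(2,2)= S(1,2)–S(2,3)= S(1,4)–N(2,4)≠ S(1,4)–N(2,5)≠ S(1,4)–S(2,3)= N(1,6)–N(1,7)= N(1,6)–N(2,5)=  → 4/9 unlike.
Row 2: S(2,2)–S(2,3)= S(2,2)–N(3,2)≠ S(2,3)–N(2,4)≠ S(2,3)–N(3,4)≠ S(2,3)–N(3,2)≠ N(2,4)–N(2,5)= N(2,4)–N(3,4)= N(2,4)–S(3,5)≠ N(2,5)–S(3,5)≠ N(2,5)–N(3,6)= N(2,5)–N(3,4)=  → 6/11 unlike.
Row 3: N(3,2)–N(4,2)= N(3,2)–N(4,1)= N(3,4)–S(3,5)≠ N(3,4)–N(4,5)= S(3,5)–N(3,6)≠ S(3,5)–N(4,5)≠ S(3,5)–N(4,6)≠ N(3,6)–S(3,7)≠ N(3,6)–N(4,6)= N(3,6)–N(4,7)= N(3,6)–N(4,5)= S(3,7)–N(4,7)≠ S(3,7)–N(4,6)≠  → 7/13 unlike.
Row 4: N(4,1)–N(4,2)= N(4,1)–N(5,1)= N(4,1)–S(5,2)≠ N(4,2)–S(5,2)≠ N(4,2)–N(5,1)= N(4,5)–N(4,6)= N(4,5)–N(5,5)= N(4,5)–N(5,6)= N(4,5)–N(5,4)= N(4,6)–N(4,7)= N(4,6)–N(5,6)= N(4,6)–S(5,7)≠ N(4,6)–N(5,5)= N(4,7)–S(5,7)≠ N(4,7)–N(5,6)=  → 4/15 unlike.
Row 5: N(5,1)–S(5,2)≠ N(5,4)–N(5,5)= N(5,5)–N(5,6)= N(5,6)–S(5,7)≠  → 2/4 unlike.
Total adjacent occupied pairs: 52; unlike-type pairs: 23.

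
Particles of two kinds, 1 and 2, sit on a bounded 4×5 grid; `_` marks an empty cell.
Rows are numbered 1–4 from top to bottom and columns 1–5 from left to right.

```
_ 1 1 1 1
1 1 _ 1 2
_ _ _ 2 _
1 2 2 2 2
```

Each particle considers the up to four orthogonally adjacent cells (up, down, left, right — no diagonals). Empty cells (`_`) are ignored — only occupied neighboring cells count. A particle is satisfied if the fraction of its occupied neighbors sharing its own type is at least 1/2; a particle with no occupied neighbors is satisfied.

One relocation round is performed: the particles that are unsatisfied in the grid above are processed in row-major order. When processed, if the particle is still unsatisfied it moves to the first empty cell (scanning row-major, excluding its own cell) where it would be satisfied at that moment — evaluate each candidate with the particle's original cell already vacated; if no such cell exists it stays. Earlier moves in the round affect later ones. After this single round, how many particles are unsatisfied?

1

Initially unsatisfied (in order): (2,4), (2,5), (4,1).
  (2,4) → (1,1).
  (2,5) → (2,4).
  (4,1) → (2,3).
Resulting grid:
1 1 1 1 1
1 1 1 2 _
_ _ _ 2 _
_ 2 2 2 2
Unsatisfied now: (2,4).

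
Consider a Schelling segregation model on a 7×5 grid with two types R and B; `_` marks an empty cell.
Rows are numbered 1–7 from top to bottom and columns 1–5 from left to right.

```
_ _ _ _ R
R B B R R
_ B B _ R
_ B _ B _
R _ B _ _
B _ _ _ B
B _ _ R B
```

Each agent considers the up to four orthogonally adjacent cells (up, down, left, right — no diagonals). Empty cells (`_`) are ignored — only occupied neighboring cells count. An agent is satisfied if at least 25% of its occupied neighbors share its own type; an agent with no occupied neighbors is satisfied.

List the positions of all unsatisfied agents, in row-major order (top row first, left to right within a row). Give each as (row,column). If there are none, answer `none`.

(1,5)R 1/1 ok
(2,1)R 0/1 unhappy
(2,2)B 2/3 ok
(2,3)B 2/3 ok
(2,4)R 1/2 ok
(2,5)R 3/3 ok
(3,2)B 3/3 ok
(3,3)B 2/2 ok
(3,5)R 1/1 ok
(4,2)B 1/1 ok
(4,4)B 0/0 ok
(5,1)R 0/1 unhappy
(5,3)B 0/0 ok
(6,1)B 1/2 ok
(6,5)B 1/1 ok
(7,1)B 1/1 ok
(7,4)R 0/1 unhappy
(7,5)B 1/2 ok

(2,1), (5,1), (7,4)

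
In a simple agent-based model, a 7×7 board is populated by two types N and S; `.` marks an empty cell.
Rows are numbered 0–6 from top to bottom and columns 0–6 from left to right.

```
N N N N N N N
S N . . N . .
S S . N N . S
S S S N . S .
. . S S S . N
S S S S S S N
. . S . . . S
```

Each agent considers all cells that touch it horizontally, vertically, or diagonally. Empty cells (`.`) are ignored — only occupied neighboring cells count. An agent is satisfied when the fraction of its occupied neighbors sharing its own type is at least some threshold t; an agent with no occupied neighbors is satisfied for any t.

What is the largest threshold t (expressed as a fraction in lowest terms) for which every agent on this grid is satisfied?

1/3

(0,0)N 2/3
(0,1)N 3/4
(0,2)N 3/3
(0,3)N 3/3
(0,4)N 3/3
(0,5)N 3/3
(0,6)N 1/1
(1,0)S 2/5
(1,1)N 3/6
(1,4)N 5/5
(2,0)S 4/5
(2,1)S 5/6
(2,3)N 3/4
(2,4)N 3/4
(2,6)S 1/1
(3,0)S 3/3
(3,1)S 5/5
(3,2)S 4/6
(3,3)N 2/6
(3,5)S 2/4
(4,2)S 6/7
(4,3)S 6/7
(4,4)S 5/6
(4,6)N 1/3
(5,0)S 1/1
(5,1)S 4/4
(5,2)S 5/5
(5,3)S 6/6
(5,4)S 4/4
(5,5)S 3/5
(5,6)N 1/3
(6,2)S 3/3
(6,6)S 1/2
The smallest same-type fraction is 2/6 at (3,3), which reduces to 1/3. Any threshold above that leaves this agent unsatisfied.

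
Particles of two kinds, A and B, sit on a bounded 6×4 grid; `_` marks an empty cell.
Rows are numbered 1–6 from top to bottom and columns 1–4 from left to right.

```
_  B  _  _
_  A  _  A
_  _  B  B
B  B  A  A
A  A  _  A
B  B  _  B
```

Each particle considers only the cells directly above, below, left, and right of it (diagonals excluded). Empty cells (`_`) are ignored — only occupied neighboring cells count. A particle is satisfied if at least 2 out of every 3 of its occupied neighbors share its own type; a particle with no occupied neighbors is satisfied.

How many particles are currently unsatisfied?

Row 1: (1,2)B 0/1 unhappy
Row 2: (2,2)A 0/1 unhappy · (2,4)A 0/1 unhappy
Row 3: (3,3)B 1/2 unhappy · (3,4)B 1/3 unhappy
Row 4: (4,1)B 1/2 unhappy · (4,2)B 1/3 unhappy · (4,3)A 1/3 unhappy · (4,4)A 2/3 ok
Row 5: (5,1)A 1/3 unhappy · (5,2)A 1/3 unhappy · (5,4)A 1/2 unhappy
Row 6: (6,1)B 1/2 unhappy · (6,2)B 1/2 unhappy · (6,4)B 0/1 unhappy
Unsatisfied: (1,2), (2,2), (2,4), (3,3), (3,4), (4,1), (4,2), (4,3), (5,1), (5,2), (5,4), (6,1), (6,2), (6,4) — 14 in total.

14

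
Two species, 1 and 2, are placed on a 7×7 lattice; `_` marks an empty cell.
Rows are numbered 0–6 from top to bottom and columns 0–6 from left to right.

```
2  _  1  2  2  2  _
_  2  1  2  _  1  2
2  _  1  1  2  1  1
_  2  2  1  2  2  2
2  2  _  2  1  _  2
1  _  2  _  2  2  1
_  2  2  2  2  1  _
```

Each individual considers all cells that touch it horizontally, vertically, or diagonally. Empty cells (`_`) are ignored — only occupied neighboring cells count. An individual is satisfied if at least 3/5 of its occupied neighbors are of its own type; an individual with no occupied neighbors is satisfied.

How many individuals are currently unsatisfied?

Row 0: (0,0)2 1/1 ✓ · (0,2)1 1/4 ✗ · (0,3)2 2/4 ✗ · (0,4)2 3/4 ✓ · (0,5)2 2/3 ✓
Row 1: (1,1)2 2/5 ✗ · (1,2)1 3/6 ✗ · (1,3)2 3/7 ✗ · (1,5)1 2/6 ✗ · (1,6)2 1/4 ✗
Row 2: (2,0)2 2/2 ✓ · (2,2)1 3/7 ✗ · (2,3)1 3/7 ✗ · (2,4)2 3/7 ✗ · (2,5)1 2/7 ✗ · (2,6)1 2/5 ✗
Row 3: (3,1)2 4/5 ✓ · (3,2)2 3/6 ✗ · (3,3)1 3/7 ✗ · (3,4)2 3/7 ✗ · (3,5)2 4/7 ✗ · (3,6)2 2/4 ✗
Row 4: (4,0)2 2/3 ✓ · (4,1)2 4/5 ✓ · (4,3)2 4/6 ✓ · (4,4)1 1/6 ✗ · (4,6)2 3/4 ✓
Row 5: (5,0)1 0/3 ✗ · (5,2)2 5/5 ✓ · (5,4)2 4/6 ✓ · (5,5)2 3/6 ✗ · (5,6)1 1/3 ✗
Row 6: (6,1)2 2/3 ✓ · (6,2)2 3/3 ✓ · (6,3)2 4/4 ✓ · (6,4)2 3/4 ✓ · (6,5)1 1/4 ✗
Unsatisfied: (0,2), (0,3), (1,1), (1,2), (1,3), (1,5), (1,6), (2,2), (2,3), (2,4), (2,5), (2,6), (3,2), (3,3), (3,4), (3,5), (3,6), (4,4), (5,0), (5,5), (5,6), (6,5) — 22 in total.

22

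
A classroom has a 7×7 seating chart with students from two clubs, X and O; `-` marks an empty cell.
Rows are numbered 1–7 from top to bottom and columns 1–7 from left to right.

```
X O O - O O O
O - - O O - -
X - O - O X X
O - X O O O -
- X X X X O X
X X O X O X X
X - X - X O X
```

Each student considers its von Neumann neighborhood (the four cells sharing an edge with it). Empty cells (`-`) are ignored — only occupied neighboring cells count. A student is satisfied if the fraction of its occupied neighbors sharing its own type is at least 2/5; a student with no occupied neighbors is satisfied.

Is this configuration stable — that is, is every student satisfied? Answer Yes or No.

No

Row 1: (1,1)X 0/2 ✗ · (1,2)O 1/2 ✓ · (1,3)O 1/1 ✓ · (1,5)O 2/2 ✓ · (1,6)O 2/2 ✓ · (1,7)O 1/1 ✓
Row 2: (2,1)O 0/2 ✗ · (2,4)O 1/1 ✓ · (2,5)O 3/3 ✓
Row 3: (3,1)X 0/2 ✗ · (3,3)O 0/1 ✗ · (3,5)O 2/3 ✓ · (3,6)X 1/3 ✗ · (3,7)X 1/1 ✓
Row 4: (4,1)O 0/1 ✗ · (4,3)X 1/3 ✗ · (4,4)O 1/3 ✗ · (4,5)O 3/4 ✓ · (4,6)O 2/3 ✓
Row 5: (5,2)X 2/2 ✓ · (5,3)X 3/4 ✓ · (5,4)X 3/4 ✓ · (5,5)X 1/4 ✗ · (5,6)O 1/4 ✗ · (5,7)X 1/2 ✓
Row 6: (6,1)X 2/2 ✓ · (6,2)X 2/3 ✓ · (6,3)O 0/4 ✗ · (6,4)X 1/3 ✗ · (6,5)O 0/4 ✗ · (6,6)X 1/4 ✗ · (6,7)X 3/3 ✓
Row 7: (7,1)X 1/1 ✓ · (7,3)X 0/1 ✗ · (7,5)X 0/2 ✗ · (7,6)O 0/3 ✗ · (7,7)X 1/2 ✓
For instance (1,1) has only 0/2 same-type neighbors, below 2/5.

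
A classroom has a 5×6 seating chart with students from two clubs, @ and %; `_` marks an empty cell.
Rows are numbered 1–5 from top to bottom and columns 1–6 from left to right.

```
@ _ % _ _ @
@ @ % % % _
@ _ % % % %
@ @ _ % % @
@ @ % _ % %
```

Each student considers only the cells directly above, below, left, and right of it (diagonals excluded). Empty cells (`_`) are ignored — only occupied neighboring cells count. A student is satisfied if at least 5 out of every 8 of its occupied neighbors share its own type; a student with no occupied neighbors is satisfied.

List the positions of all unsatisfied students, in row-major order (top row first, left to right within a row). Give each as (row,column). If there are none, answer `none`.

(1,1)@ 1/1 satisfied
(1,3)% 1/1 satisfied
(1,6)@ 0/0 satisfied
(2,1)@ 3/3 satisfied
(2,2)@ 1/2 not
(2,3)% 3/4 satisfied
(2,4)% 3/3 satisfied
(2,5)% 2/2 satisfied
(3,1)@ 2/2 satisfied
(3,3)% 2/2 satisfied
(3,4)% 4/4 satisfied
(3,5)% 4/4 satisfied
(3,6)% 1/2 not
(4,1)@ 3/3 satisfied
(4,2)@ 2/2 satisfied
(4,4)% 2/2 satisfied
(4,5)% 3/4 satisfied
(4,6)@ 0/3 not
(5,1)@ 2/2 satisfied
(5,2)@ 2/3 satisfied
(5,3)% 0/1 not
(5,5)% 2/2 satisfied
(5,6)% 1/2 not

(2,2), (3,6), (4,6), (5,3), (5,6)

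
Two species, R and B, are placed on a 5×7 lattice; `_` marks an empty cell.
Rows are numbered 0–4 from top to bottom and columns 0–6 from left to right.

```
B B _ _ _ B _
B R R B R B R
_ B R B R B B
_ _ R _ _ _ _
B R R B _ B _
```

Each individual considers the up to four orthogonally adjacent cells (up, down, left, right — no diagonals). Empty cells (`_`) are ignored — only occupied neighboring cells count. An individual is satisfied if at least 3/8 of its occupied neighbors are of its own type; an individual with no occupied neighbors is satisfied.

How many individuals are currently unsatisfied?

9

(0,0)B 2/2 ✓
(0,1)B 1/2 ✓
(0,5)B 1/1 ✓
(1,0)B 1/2 ✓
(1,1)R 1/4 ✗
(1,2)R 2/3 ✓
(1,3)B 1/3 ✗
(1,4)R 1/3 ✗
(1,5)B 2/4 ✓
(1,6)R 0/2 ✗
(2,1)B 0/2 ✗
(2,2)R 2/4 ✓
(2,3)B 1/3 ✗
(2,4)R 1/3 ✗
(2,5)B 2/3 ✓
(2,6)B 1/2 ✓
(3,2)R 2/2 ✓
(4,0)B 0/1 ✗
(4,1)R 1/2 ✓
(4,2)R 2/3 ✓
(4,3)B 0/1 ✗
(4,5)B 0/0 ✓
Unsatisfied: (1,1), (1,3), (1,4), (1,6), (2,1), (2,3), (2,4), (4,0), (4,3) — 9 in total.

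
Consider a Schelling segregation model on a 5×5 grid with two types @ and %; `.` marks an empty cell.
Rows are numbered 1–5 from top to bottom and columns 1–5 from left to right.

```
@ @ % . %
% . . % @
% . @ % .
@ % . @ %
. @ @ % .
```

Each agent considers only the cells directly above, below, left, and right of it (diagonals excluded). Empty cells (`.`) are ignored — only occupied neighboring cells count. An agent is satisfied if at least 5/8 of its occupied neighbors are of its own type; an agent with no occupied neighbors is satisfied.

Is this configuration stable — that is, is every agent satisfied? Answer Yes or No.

No

Row 1: (1,1)@ 1/2 ✗ · (1,2)@ 1/2 ✗ · (1,3)% 0/1 ✗ · (1,5)% 0/1 ✗
Row 2: (2,1)% 1/2 ✗ · (2,4)% 1/2 ✗ · (2,5)@ 0/2 ✗
Row 3: (3,1)% 1/2 ✗ · (3,3)@ 0/1 ✗ · (3,4)% 1/3 ✗
Row 4: (4,1)@ 0/2 ✗ · (4,2)% 0/2 ✗ · (4,4)@ 0/3 ✗ · (4,5)% 0/1 ✗
Row 5: (5,2)@ 1/2 ✗ · (5,3)@ 1/2 ✗ · (5,4)% 0/2 ✗
For instance (1,1) has only 1/2 same-type neighbors, below 5/8.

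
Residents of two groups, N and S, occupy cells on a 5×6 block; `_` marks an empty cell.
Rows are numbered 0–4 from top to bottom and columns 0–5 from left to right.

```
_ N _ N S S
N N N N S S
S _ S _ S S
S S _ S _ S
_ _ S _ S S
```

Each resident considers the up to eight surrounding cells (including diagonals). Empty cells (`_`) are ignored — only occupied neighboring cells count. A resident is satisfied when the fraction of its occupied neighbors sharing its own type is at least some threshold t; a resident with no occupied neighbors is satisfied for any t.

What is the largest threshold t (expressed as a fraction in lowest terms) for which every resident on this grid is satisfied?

Row 0: (0,1)N 3/3 · (0,3)N 2/4 · (0,4)S 3/5 · (0,5)S 3/3
Row 1: (1,0)N 2/3 · (1,1)N 3/5 · (1,2)N 4/5 · (1,3)N 2/6 · (1,4)S 5/7 · (1,5)S 5/5
Row 2: (2,0)S 2/4 · (2,2)S 2/5 · (2,4)S 5/6 · (2,5)S 4/4
Row 3: (3,0)S 2/2 · (3,1)S 4/4 · (3,3)S 4/4 · (3,5)S 4/4
Row 4: (4,2)S 2/2 · (4,4)S 3/3 · (4,5)S 2/2
The smallest same-type fraction is 2/6 at (1,3), which reduces to 1/3. Any threshold above that leaves this resident unsatisfied.

1/3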